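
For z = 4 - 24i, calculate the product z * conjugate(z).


Step 1: conj(z) = 4 + 24i
Step 2: z * conj(z) = 4^2 + (-24)^2
Step 3: = 16 + 576 = 592

592


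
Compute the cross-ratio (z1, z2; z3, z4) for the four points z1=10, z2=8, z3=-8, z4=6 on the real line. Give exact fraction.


Step 1: (z1-z3)(z2-z4) = 18 * 2 = 36
Step 2: (z1-z4)(z2-z3) = 4 * 16 = 64
Step 3: Cross-ratio = 36/64 = 9/16

9/16


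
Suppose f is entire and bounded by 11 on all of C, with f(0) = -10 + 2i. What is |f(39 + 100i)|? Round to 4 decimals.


Step 1: By Liouville's theorem, a bounded entire function is constant.
Step 2: f(z) = f(0) = -10 + 2i for all z.
Step 3: |f(w)| = |-10 + 2i| = sqrt(100 + 4)
Step 4: = 10.198

10.198


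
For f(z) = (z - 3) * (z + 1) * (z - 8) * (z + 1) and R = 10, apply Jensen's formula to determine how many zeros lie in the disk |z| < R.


Jensen's formula: (1/2pi)*integral log|f(Re^it)|dt = log|f(0)| + sum_{|a_k|<R} log(R/|a_k|)
Step 1: f(0) = (-3) * 1 * (-8) * 1 = 24
Step 2: log|f(0)| = log|3| + log|-1| + log|8| + log|-1| = 3.1781
Step 3: Zeros inside |z| < 10: 3, -1, 8, -1
Step 4: Jensen sum = log(10/3) + log(10/1) + log(10/8) + log(10/1) = 6.0323
Step 5: n(R) = number of terms in the Jensen sum = count of zeros inside |z| < 10 = 4

4


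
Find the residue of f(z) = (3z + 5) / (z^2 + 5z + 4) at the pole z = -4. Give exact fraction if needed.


Step 1: Q(z) = z^2 + 5z + 4 = (z + 4)(z + 1)
Step 2: Q'(z) = 2z + 5
Step 3: Q'(-4) = -3, P(-4) = -7
Step 4: Res = P(-4)/Q'(-4) = -7/(-3) = 7/3

7/3


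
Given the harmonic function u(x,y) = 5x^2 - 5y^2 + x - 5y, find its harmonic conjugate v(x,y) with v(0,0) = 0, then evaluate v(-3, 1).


Step 1: v_x = -u_y = 10y + 5
Step 2: v_y = u_x = 10x + 1
Step 3: v = 10xy + 5x + y + C
Step 4: v(0,0) = 0 => C = 0
Step 5: v(-3, 1) = -44

-44


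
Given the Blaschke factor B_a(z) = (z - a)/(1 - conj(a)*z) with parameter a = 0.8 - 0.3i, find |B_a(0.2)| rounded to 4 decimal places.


Step 1: Numerator z0 - a = 0.2 - (0.8 - 0.3i) = -0.6 + 0.3i
Step 2: Denominator 1 - conj(a)*z0 = 1 - (0.8 + 0.3i)*0.2 = 0.84 - 0.06i
Step 3: |z0 - a|^2 = (-0.6)^2 + 0.3^2 = 0.45; |1 - conj(a)*z0|^2 = 0.84^2 + (-0.06)^2 = 0.7092
Step 4: |B_a(0.2)| = sqrt(0.45 / 0.7092) = sqrt(0.634518)
Step 5: = 0.7966

0.7966


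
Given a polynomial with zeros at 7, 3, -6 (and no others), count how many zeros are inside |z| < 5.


Step 1: Check each root:
  z = 7: |7| = 7 >= 5
  z = 3: |3| = 3 < 5
  z = -6: |-6| = 6 >= 5
Step 2: Count = 1

1


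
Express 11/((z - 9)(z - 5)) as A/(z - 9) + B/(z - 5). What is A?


Step 1: Multiply both sides by (z - 9) and set z = 9
Step 2: A = 11 / (9 - 5)
Step 3: A = 11 / 4
Step 4: A = 11/4

11/4


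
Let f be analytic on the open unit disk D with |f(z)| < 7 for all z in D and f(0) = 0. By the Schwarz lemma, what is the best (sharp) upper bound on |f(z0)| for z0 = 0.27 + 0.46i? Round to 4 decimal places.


Step 1: g = f/7 maps D -> D with g(0) = 0, so by the Schwarz lemma |g(z)| <= |z|, i.e. |f(z)| <= 7|z|; this is sharp (f(z) = 7z).
Step 2: |z0|^2 = 0.27^2 + 0.46^2 = 0.2845
Step 3: |z0| = sqrt(0.2845) = 0.533385
Step 4: Best bound = 7 * |z0| = 7 * 0.533385 = 3.7337

3.7337


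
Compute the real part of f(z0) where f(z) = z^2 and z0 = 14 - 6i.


Step 1: z0 = 14 - 6i
Step 2: z0^2 = 14^2 - (-6)^2 - 168i
Step 3: real part = 196 - 36 = 160

160


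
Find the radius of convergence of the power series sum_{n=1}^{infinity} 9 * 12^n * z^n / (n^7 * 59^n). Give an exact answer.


Step 1: General term a_n = 9 * 12^n / (n^7 * 59^n)
Step 2: By the root test, |a_n|^(1/n) = 9^(1/n) * 12 / (n^(7/n) * 59) -> 12/59 as n -> infinity (since 9^(1/n) -> 1 and n^(7/n) -> 1)
Step 3: R = 1/lim|a_n|^(1/n) = 59/12

59/12


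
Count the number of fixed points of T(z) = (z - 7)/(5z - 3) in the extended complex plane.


Step 1: Fixed points satisfy T(z) = z
Step 2: 5z^2 - 4z + 7 = 0
Step 3: Discriminant = (-4)^2 - 4*5*7 = -124
Step 4: Number of fixed points = 2

2


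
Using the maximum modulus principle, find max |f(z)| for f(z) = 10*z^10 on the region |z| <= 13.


Step 1: On |z| = 13, |f(z)| = 10 * |z|^10 = 10 * 13^10
Step 2: By maximum modulus principle, maximum is on boundary.
Step 3: Maximum = 10 * 137858491849 = 1378584918490

1378584918490


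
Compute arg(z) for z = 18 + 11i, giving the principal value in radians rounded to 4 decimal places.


Step 1: z = 18 + 11i
Step 2: arg(z) = atan2(11, 18)
Step 3: arg(z) = 0.5485

0.5485


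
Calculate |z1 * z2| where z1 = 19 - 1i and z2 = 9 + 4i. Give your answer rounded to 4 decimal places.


Step 1: |z1| = sqrt(19^2 + (-1)^2) = sqrt(362)
Step 2: |z2| = sqrt(9^2 + 4^2) = sqrt(97)
Step 3: |z1*z2| = |z1|*|z2| = sqrt(362) * sqrt(97) = sqrt(362 * 97) = sqrt(35114)
Step 4: = 187.3873

187.3873


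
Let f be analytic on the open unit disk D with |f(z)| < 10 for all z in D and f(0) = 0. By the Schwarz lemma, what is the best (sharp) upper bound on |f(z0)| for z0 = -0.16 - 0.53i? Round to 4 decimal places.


Step 1: g = f/10 maps D -> D with g(0) = 0, so by the Schwarz lemma |g(z)| <= |z|, i.e. |f(z)| <= 10|z|; this is sharp (f(z) = 10z).
Step 2: |z0|^2 = (-0.16)^2 + (-0.53)^2 = 0.3065
Step 3: |z0| = sqrt(0.3065) = 0.553624
Step 4: Best bound = 10 * |z0| = 10 * 0.553624 = 5.5362

5.5362


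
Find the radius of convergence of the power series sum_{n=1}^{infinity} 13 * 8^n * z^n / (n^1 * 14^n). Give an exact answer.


Step 1: General term a_n = 13 * 8^n / (n^1 * 14^n)
Step 2: By the root test, |a_n|^(1/n) = 13^(1/n) * 8 / (n^(1/n) * 14) -> 8/14 as n -> infinity (since 13^(1/n) -> 1 and n^(1/n) -> 1)
Step 3: R = 1/lim|a_n|^(1/n) = 14/8 = 7/4

7/4


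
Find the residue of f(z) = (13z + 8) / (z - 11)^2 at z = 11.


Step 1: Pole of order 2 at z = 11
Step 2: Res = lim d/dz [(z - 11)^2 * f(z)] as z -> 11
Step 3: (z - 11)^2 * f(z) = 13z + 8
Step 4: d/dz[13z + 8] = 13

13


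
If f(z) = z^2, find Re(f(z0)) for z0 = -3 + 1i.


Step 1: z0 = -3 + 1i
Step 2: z0^2 = (-3)^2 - 1^2 - 6i
Step 3: real part = 9 - 1 = 8

8


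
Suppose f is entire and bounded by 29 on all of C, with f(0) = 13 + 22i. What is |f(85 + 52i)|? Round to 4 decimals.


Step 1: By Liouville's theorem, a bounded entire function is constant.
Step 2: f(z) = f(0) = 13 + 22i for all z.
Step 3: |f(w)| = |13 + 22i| = sqrt(169 + 484)
Step 4: = 25.5539

25.5539


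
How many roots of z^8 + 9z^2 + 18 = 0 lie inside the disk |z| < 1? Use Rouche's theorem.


Step 1: On |z| = 1 the three terms have sizes |z^8| = 1^8 = 1, |9z^2| = 9*1^2 = 9, |18| = 18
Step 2: The dominant term is g(z) = 18; let h(z) = z^8 + 9z^2 so f = g + h
Step 3: On |z| = 1: |g| = 18 and |h| <= 1 + 9 = 10
Step 4: Since 18 > 10, |h| < |g| on |z| = 1, so by Rouche f has the same number of zeros as g inside |z| < 1
Step 5: g(z) = 18 is a nonzero constant with no zeros inside |z| < 1. Answer = 0

0


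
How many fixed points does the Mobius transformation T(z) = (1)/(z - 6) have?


Step 1: Fixed points satisfy T(z) = z
Step 2: z^2 - 6z - 1 = 0
Step 3: Discriminant = (-6)^2 - 4*1*(-1) = 40
Step 4: Number of fixed points = 2

2


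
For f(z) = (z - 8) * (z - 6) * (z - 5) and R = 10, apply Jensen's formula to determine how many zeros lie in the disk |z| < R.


Jensen's formula: (1/2pi)*integral log|f(Re^it)|dt = log|f(0)| + sum_{|a_k|<R} log(R/|a_k|)
Step 1: f(0) = (-8) * (-6) * (-5) = -240
Step 2: log|f(0)| = log|8| + log|6| + log|5| = 5.4806
Step 3: Zeros inside |z| < 10: 8, 6, 5
Step 4: Jensen sum = log(10/8) + log(10/6) + log(10/5) = 1.4271
Step 5: n(R) = number of terms in the Jensen sum = count of zeros inside |z| < 10 = 3

3


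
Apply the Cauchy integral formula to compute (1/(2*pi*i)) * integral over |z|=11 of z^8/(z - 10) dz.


Step 1: f(z) = z^8, a = 10 is inside |z| = 11
Step 2: By Cauchy integral formula: (1/(2pi*i)) * integral = f(a)
Step 3: f(10) = 10^8 = 100000000

100000000


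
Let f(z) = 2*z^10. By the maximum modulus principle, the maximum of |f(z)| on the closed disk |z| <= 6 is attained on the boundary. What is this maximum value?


Step 1: On |z| = 6, |f(z)| = 2 * |z|^10 = 2 * 6^10
Step 2: By maximum modulus principle, maximum is on boundary.
Step 3: Maximum = 2 * 60466176 = 120932352

120932352


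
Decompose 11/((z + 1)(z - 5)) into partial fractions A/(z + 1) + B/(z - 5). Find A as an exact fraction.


Step 1: Multiply both sides by (z + 1) and set z = -1
Step 2: A = 11 / (-1 - 5)
Step 3: A = 11 / (-6)
Step 4: A = -11/6

-11/6


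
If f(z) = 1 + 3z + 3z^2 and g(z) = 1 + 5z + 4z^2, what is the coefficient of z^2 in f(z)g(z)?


Step 1: z^2 term in f*g comes from: (1)*(4z^2) + (3z)*(5z) + (3z^2)*(1)
Step 2: = 4 + 15 + 3
Step 3: = 22

22


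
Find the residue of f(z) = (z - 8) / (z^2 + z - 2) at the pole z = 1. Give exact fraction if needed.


Step 1: Q(z) = z^2 + z - 2 = (z - 1)(z + 2)
Step 2: Q'(z) = 2z + 1
Step 3: Q'(1) = 3, P(1) = -7
Step 4: Res = P(1)/Q'(1) = -7/3 = -7/3

-7/3


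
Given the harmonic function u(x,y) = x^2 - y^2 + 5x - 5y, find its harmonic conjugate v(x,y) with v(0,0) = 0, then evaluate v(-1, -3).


Step 1: v_x = -u_y = 2y + 5
Step 2: v_y = u_x = 2x + 5
Step 3: v = 2xy + 5x + 5y + C
Step 4: v(0,0) = 0 => C = 0
Step 5: v(-1, -3) = -14

-14


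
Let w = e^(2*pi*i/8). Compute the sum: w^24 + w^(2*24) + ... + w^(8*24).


Step 1: The sum sum_{j=1}^{n} w^(k*j) equals n if n | k, else 0.
Step 2: Here n = 8, k = 24
Step 3: Does n divide k? 8 | 24 -> True
Step 4: Sum = 8

8


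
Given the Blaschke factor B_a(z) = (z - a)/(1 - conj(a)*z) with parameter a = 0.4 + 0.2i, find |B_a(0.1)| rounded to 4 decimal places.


Step 1: Numerator z0 - a = 0.1 - (0.4 + 0.2i) = -0.3 - 0.2i
Step 2: Denominator 1 - conj(a)*z0 = 1 - (0.4 - 0.2i)*0.1 = 0.96 + 0.02i
Step 3: |z0 - a|^2 = (-0.3)^2 + (-0.2)^2 = 0.13; |1 - conj(a)*z0|^2 = 0.96^2 + 0.02^2 = 0.922
Step 4: |B_a(0.1)| = sqrt(0.13 / 0.922) = sqrt(0.140998)
Step 5: = 0.3755

0.3755


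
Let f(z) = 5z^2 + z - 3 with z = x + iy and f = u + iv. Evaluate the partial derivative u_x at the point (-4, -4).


Step 1: f(z) = 5(x+iy)^2 + (x+iy) - 3
Step 2: u = 5(x^2 - y^2) + x - 3
Step 3: u_x = 10x + 1
Step 4: At (-4, -4): u_x = -40 + 1 = -39

-39


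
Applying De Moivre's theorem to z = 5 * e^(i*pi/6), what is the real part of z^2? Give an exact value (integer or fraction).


Step 1: By De Moivre's theorem, z^2 = 5^2 * e^(i*2*pi/6) = 25 * (cos(pi/3) + i*sin(pi/3))
Step 2: |z|^2 = 5^2 = 25
Step 3: The angle pi/3 already lies in [0, 2*pi)
Step 4: cos(pi/3) = 1/2
Step 5: Re(z^2) = 25 * 1/2 = 25/2

25/2


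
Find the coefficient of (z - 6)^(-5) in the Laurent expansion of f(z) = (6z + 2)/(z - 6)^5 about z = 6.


Step 1: Write the numerator in powers of (z - 6): 6z + 2 = 6(z - 6) + (6*6 + 2) = 6(z - 6) + 38
Step 2: Divide by (z - 6)^5: f(z) = 38(z - 6)^(-5) + 6(z - 6)^(-4)
Step 3: This finite sum is the Laurent series of f about z = 6.
Step 4: Coefficient of (z - 6)^(-5) = 6*6 + 2 = 38

38


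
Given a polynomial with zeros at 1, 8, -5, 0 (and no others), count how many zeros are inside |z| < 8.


Step 1: Check each root:
  z = 1: |1| = 1 < 8
  z = 8: |8| = 8 >= 8
  z = -5: |-5| = 5 < 8
  z = 0: |0| = 0 < 8
Step 2: Count = 3

3


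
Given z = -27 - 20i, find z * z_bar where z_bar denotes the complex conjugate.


Step 1: conj(z) = -27 + 20i
Step 2: z * conj(z) = (-27)^2 + (-20)^2
Step 3: = 729 + 400 = 1129

1129


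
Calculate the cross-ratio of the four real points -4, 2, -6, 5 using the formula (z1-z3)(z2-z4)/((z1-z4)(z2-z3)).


Step 1: (z1-z3)(z2-z4) = 2 * (-3) = -6
Step 2: (z1-z4)(z2-z3) = (-9) * 8 = -72
Step 3: Cross-ratio = 6/72 = 1/12

1/12


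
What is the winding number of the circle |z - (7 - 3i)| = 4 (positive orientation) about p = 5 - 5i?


Step 1: Center c = (7, -3), radius = 4
Step 2: |p - c|^2 = (-2)^2 + (-2)^2 = 8
Step 3: r^2 = 16
Step 4: |p-c| < r so winding number = 1

1


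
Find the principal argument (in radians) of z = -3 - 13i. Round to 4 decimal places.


Step 1: z = -3 - 13i
Step 2: arg(z) = atan2(-13, -3)
Step 3: arg(z) = -1.7976

-1.7976


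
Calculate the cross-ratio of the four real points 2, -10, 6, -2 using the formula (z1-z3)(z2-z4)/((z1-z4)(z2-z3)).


Step 1: (z1-z3)(z2-z4) = (-4) * (-8) = 32
Step 2: (z1-z4)(z2-z3) = 4 * (-16) = -64
Step 3: Cross-ratio = -32/64 = -1/2

-1/2


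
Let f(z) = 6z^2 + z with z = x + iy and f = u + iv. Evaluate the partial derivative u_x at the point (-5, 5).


Step 1: f(z) = 6(x+iy)^2 + (x+iy) + 0
Step 2: u = 6(x^2 - y^2) + x + 0
Step 3: u_x = 12x + 1
Step 4: At (-5, 5): u_x = -60 + 1 = -59

-59


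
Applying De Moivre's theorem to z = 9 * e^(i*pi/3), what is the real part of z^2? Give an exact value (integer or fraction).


Step 1: By De Moivre's theorem, z^2 = 9^2 * e^(i*2*pi/3) = 81 * (cos(2*pi/3) + i*sin(2*pi/3))
Step 2: |z|^2 = 9^2 = 81
Step 3: The angle 2*pi/3 already lies in [0, 2*pi)
Step 4: cos(2*pi/3) = -1/2
Step 5: Re(z^2) = 81 * (-1/2) = -81/2

-81/2


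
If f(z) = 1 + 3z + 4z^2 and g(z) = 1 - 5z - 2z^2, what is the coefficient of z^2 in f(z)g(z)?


Step 1: z^2 term in f*g comes from: (1)*(-2z^2) + (3z)*(-5z) + (4z^2)*(1)
Step 2: = -2 - 15 + 4
Step 3: = -13

-13


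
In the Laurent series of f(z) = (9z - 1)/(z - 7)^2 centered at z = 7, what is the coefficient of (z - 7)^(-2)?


Step 1: Write the numerator in powers of (z - 7): 9z - 1 = 9(z - 7) + (9*7 - 1) = 9(z - 7) + 62
Step 2: Divide by (z - 7)^2: f(z) = 62(z - 7)^(-2) + 9(z - 7)^(-1)
Step 3: This finite sum is the Laurent series of f about z = 7.
Step 4: Coefficient of (z - 7)^(-2) = 9*7 - 1 = 62

62


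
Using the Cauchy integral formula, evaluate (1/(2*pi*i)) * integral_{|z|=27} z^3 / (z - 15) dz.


Step 1: f(z) = z^3, a = 15 is inside |z| = 27
Step 2: By Cauchy integral formula: (1/(2pi*i)) * integral = f(a)
Step 3: f(15) = 15^3 = 3375

3375


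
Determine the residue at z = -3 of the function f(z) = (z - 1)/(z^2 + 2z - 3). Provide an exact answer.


Step 1: Q(z) = z^2 + 2z - 3 = (z + 3)(z - 1)
Step 2: Q'(z) = 2z + 2
Step 3: Q'(-3) = -4, P(-3) = -4
Step 4: Res = P(-3)/Q'(-3) = -4/(-4) = 1

1


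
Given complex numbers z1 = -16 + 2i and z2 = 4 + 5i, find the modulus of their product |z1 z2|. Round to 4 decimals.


Step 1: |z1| = sqrt((-16)^2 + 2^2) = sqrt(260)
Step 2: |z2| = sqrt(4^2 + 5^2) = sqrt(41)
Step 3: |z1*z2| = |z1|*|z2| = sqrt(260) * sqrt(41) = sqrt(260 * 41) = sqrt(10660)
Step 4: = 103.2473

103.2473


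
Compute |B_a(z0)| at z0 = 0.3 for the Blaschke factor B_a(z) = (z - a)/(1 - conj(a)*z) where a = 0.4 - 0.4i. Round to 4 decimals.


Step 1: Numerator z0 - a = 0.3 - (0.4 - 0.4i) = -0.1 + 0.4i
Step 2: Denominator 1 - conj(a)*z0 = 1 - (0.4 + 0.4i)*0.3 = 0.88 - 0.12i
Step 3: |z0 - a|^2 = (-0.1)^2 + 0.4^2 = 0.17; |1 - conj(a)*z0|^2 = 0.88^2 + (-0.12)^2 = 0.7888
Step 4: |B_a(0.3)| = sqrt(0.17 / 0.7888) = sqrt(0.215517)
Step 5: = 0.4642

0.4642


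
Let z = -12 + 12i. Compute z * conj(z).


Step 1: conj(z) = -12 - 12i
Step 2: z * conj(z) = (-12)^2 + 12^2
Step 3: = 144 + 144 = 288

288


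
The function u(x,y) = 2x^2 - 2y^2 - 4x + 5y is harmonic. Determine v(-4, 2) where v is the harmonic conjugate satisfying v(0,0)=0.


Step 1: v_x = -u_y = 4y - 5
Step 2: v_y = u_x = 4x - 4
Step 3: v = 4xy - 5x - 4y + C
Step 4: v(0,0) = 0 => C = 0
Step 5: v(-4, 2) = -20

-20


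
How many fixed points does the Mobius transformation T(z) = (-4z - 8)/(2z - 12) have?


Step 1: Fixed points satisfy T(z) = z
Step 2: 2z^2 - 8z + 8 = 0
Step 3: Discriminant = (-8)^2 - 4*2*8 = 0
Step 4: Number of fixed points = 1

1


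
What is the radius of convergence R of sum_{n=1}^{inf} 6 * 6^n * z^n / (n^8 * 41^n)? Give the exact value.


Step 1: General term a_n = 6 * 6^n / (n^8 * 41^n)
Step 2: By the root test, |a_n|^(1/n) = 6^(1/n) * 6 / (n^(8/n) * 41) -> 6/41 as n -> infinity (since 6^(1/n) -> 1 and n^(8/n) -> 1)
Step 3: R = 1/lim|a_n|^(1/n) = 41/6

41/6


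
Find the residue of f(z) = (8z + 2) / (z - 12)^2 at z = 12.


Step 1: Pole of order 2 at z = 12
Step 2: Res = lim d/dz [(z - 12)^2 * f(z)] as z -> 12
Step 3: (z - 12)^2 * f(z) = 8z + 2
Step 4: d/dz[8z + 2] = 8

8


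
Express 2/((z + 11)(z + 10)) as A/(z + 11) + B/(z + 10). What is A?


Step 1: Multiply both sides by (z + 11) and set z = -11
Step 2: A = 2 / (-11 + 10)
Step 3: A = 2 / (-1)
Step 4: A = -2

-2


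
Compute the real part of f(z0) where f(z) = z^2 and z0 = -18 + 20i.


Step 1: z0 = -18 + 20i
Step 2: z0^2 = (-18)^2 - 20^2 - 720i
Step 3: real part = 324 - 400 = -76

-76


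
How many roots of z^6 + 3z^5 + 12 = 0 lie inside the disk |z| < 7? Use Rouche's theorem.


Step 1: On |z| = 7 the three terms have sizes |z^6| = 7^6 = 117649, |3z^5| = 3*7^5 = 50421, |12| = 12
Step 2: The dominant term is g(z) = z^6; let h(z) = 3z^5 + 12 so f = g + h
Step 3: On |z| = 7: |g| = 117649 and |h| <= 50421 + 12 = 50433
Step 4: Since 117649 > 50433, |h| < |g| on |z| = 7, so by Rouche f has the same number of zeros as g inside |z| < 7
Step 5: g(z) = z^6 has 6 zeros (all at the origin) inside |z| < 7. Answer = 6

6


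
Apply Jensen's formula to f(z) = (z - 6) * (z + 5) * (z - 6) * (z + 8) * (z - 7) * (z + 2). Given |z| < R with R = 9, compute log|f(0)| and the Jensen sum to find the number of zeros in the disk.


Jensen's formula: (1/2pi)*integral log|f(Re^it)|dt = log|f(0)| + sum_{|a_k|<R} log(R/|a_k|)
Step 1: f(0) = (-6) * 5 * (-6) * 8 * (-7) * 2 = -20160
Step 2: log|f(0)| = log|6| + log|-5| + log|6| + log|-8| + log|7| + log|-2| = 9.9115
Step 3: Zeros inside |z| < 9: 6, -5, 6, -8, 7, -2
Step 4: Jensen sum = log(9/6) + log(9/5) + log(9/6) + log(9/8) + log(9/7) + log(9/2) = 3.2719
Step 5: n(R) = number of terms in the Jensen sum = count of zeros inside |z| < 9 = 6

6


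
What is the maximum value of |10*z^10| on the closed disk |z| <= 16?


Step 1: On |z| = 16, |f(z)| = 10 * |z|^10 = 10 * 16^10
Step 2: By maximum modulus principle, maximum is on boundary.
Step 3: Maximum = 10 * 1099511627776 = 10995116277760

10995116277760


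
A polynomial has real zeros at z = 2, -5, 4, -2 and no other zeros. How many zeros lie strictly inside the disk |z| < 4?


Step 1: Check each root:
  z = 2: |2| = 2 < 4
  z = -5: |-5| = 5 >= 4
  z = 4: |4| = 4 >= 4
  z = -2: |-2| = 2 < 4
Step 2: Count = 2

2


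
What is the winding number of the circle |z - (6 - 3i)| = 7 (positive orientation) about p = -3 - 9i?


Step 1: Center c = (6, -3), radius = 7
Step 2: |p - c|^2 = (-9)^2 + (-6)^2 = 117
Step 3: r^2 = 49
Step 4: |p-c| > r so winding number = 0

0


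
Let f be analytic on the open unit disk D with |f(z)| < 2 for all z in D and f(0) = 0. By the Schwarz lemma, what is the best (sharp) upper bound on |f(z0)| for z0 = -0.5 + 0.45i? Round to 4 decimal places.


Step 1: g = f/2 maps D -> D with g(0) = 0, so by the Schwarz lemma |g(z)| <= |z|, i.e. |f(z)| <= 2|z|; this is sharp (f(z) = 2z).
Step 2: |z0|^2 = (-0.5)^2 + 0.45^2 = 0.4525
Step 3: |z0| = sqrt(0.4525) = 0.672681
Step 4: Best bound = 2 * |z0| = 2 * 0.672681 = 1.3454

1.3454


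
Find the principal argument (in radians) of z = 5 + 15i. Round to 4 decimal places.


Step 1: z = 5 + 15i
Step 2: arg(z) = atan2(15, 5)
Step 3: arg(z) = 1.249

1.249


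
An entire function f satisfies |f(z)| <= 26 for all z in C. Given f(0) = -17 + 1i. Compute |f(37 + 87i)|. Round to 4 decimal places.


Step 1: By Liouville's theorem, a bounded entire function is constant.
Step 2: f(z) = f(0) = -17 + 1i for all z.
Step 3: |f(w)| = |-17 + 1i| = sqrt(289 + 1)
Step 4: = 17.0294

17.0294


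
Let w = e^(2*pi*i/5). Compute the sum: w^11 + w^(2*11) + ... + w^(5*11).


Step 1: The sum sum_{j=1}^{n} w^(k*j) equals n if n | k, else 0.
Step 2: Here n = 5, k = 11
Step 3: Does n divide k? 5 | 11 -> False
Step 4: Sum = 0

0


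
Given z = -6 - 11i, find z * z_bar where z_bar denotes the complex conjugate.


Step 1: conj(z) = -6 + 11i
Step 2: z * conj(z) = (-6)^2 + (-11)^2
Step 3: = 36 + 121 = 157

157


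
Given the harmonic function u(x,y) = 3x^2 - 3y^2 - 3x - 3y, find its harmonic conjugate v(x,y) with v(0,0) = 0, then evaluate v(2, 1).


Step 1: v_x = -u_y = 6y + 3
Step 2: v_y = u_x = 6x - 3
Step 3: v = 6xy + 3x - 3y + C
Step 4: v(0,0) = 0 => C = 0
Step 5: v(2, 1) = 15

15


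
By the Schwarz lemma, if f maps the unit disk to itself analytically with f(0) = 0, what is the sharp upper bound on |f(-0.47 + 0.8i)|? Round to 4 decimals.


Step 1: Schwarz lemma: if f: D -> D is analytic with f(0) = 0, then |f(z)| <= |z| for all z in D, and this is sharp (f(z) = z).
Step 2: |z0|^2 = (-0.47)^2 + 0.8^2 = 0.8609
Step 3: |z0| = sqrt(0.8609) = 0.927847
Step 4: Best bound = |z0| = 0.9278

0.9278


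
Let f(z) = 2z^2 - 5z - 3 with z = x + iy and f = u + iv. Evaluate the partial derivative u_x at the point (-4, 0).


Step 1: f(z) = 2(x+iy)^2 - 5(x+iy) - 3
Step 2: u = 2(x^2 - y^2) - 5x - 3
Step 3: u_x = 4x - 5
Step 4: At (-4, 0): u_x = -16 - 5 = -21

-21


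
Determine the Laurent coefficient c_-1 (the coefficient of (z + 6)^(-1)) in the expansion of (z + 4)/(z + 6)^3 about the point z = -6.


Step 1: Write the numerator in powers of (z + 6): z + 4 = (z + 6) + (1*(-6) + 4) = (z + 6) - 2
Step 2: Divide by (z + 6)^3: f(z) = -2(z + 6)^(-3) + (z + 6)^(-2)
Step 3: This finite sum is the Laurent series of f about z = -6.
Step 4: Only the powers -3 and -2 appear, so the coefficient of (z + 6)^(-1) = 0

0


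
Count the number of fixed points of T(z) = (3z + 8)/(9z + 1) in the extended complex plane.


Step 1: Fixed points satisfy T(z) = z
Step 2: 9z^2 - 2z - 8 = 0
Step 3: Discriminant = (-2)^2 - 4*9*(-8) = 292
Step 4: Number of fixed points = 2

2


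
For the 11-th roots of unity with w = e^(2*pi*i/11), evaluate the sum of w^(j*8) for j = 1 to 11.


Step 1: The sum sum_{j=1}^{n} w^(k*j) equals n if n | k, else 0.
Step 2: Here n = 11, k = 8
Step 3: Does n divide k? 11 | 8 -> False
Step 4: Sum = 0

0


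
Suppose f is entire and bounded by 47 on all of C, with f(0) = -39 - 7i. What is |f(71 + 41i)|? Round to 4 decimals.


Step 1: By Liouville's theorem, a bounded entire function is constant.
Step 2: f(z) = f(0) = -39 - 7i for all z.
Step 3: |f(w)| = |-39 - 7i| = sqrt(1521 + 49)
Step 4: = 39.6232

39.6232


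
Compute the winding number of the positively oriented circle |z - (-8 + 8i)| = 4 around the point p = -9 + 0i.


Step 1: Center c = (-8, 8), radius = 4
Step 2: |p - c|^2 = (-1)^2 + (-8)^2 = 65
Step 3: r^2 = 16
Step 4: |p-c| > r so winding number = 0

0


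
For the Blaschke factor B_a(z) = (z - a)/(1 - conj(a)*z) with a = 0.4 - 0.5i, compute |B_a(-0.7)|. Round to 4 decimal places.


Step 1: Numerator z0 - a = -0.7 - (0.4 - 0.5i) = -1.1 + 0.5i
Step 2: Denominator 1 - conj(a)*z0 = 1 - (0.4 + 0.5i)*(-0.7) = 1.28 + 0.35i
Step 3: |z0 - a|^2 = (-1.1)^2 + 0.5^2 = 1.46; |1 - conj(a)*z0|^2 = 1.28^2 + 0.35^2 = 1.7609
Step 4: |B_a(-0.7)| = sqrt(1.46 / 1.7609) = sqrt(0.829121)
Step 5: = 0.9106

0.9106


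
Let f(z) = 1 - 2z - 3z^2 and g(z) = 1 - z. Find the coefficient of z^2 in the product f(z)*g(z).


Step 1: z^2 term in f*g comes from: (1)*(0) + (-2z)*(-z) + (-3z^2)*(1)
Step 2: = 0 + 2 - 3
Step 3: = -1

-1


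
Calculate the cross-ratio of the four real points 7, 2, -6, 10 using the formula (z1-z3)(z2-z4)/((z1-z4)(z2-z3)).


Step 1: (z1-z3)(z2-z4) = 13 * (-8) = -104
Step 2: (z1-z4)(z2-z3) = (-3) * 8 = -24
Step 3: Cross-ratio = 104/24 = 13/3

13/3


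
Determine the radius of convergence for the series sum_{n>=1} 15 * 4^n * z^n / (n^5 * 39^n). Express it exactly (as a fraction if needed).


Step 1: General term a_n = 15 * 4^n / (n^5 * 39^n)
Step 2: By the root test, |a_n|^(1/n) = 15^(1/n) * 4 / (n^(5/n) * 39) -> 4/39 as n -> infinity (since 15^(1/n) -> 1 and n^(5/n) -> 1)
Step 3: R = 1/lim|a_n|^(1/n) = 39/4

39/4


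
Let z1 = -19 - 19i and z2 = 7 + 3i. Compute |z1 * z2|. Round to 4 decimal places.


Step 1: |z1| = sqrt((-19)^2 + (-19)^2) = sqrt(722)
Step 2: |z2| = sqrt(7^2 + 3^2) = sqrt(58)
Step 3: |z1*z2| = |z1|*|z2| = sqrt(722) * sqrt(58) = sqrt(722 * 58) = sqrt(41876)
Step 4: = 204.6363

204.6363


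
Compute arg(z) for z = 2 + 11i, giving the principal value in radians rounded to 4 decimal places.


Step 1: z = 2 + 11i
Step 2: arg(z) = atan2(11, 2)
Step 3: arg(z) = 1.3909

1.3909


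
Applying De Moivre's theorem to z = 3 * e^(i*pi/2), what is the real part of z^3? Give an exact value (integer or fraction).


Step 1: By De Moivre's theorem, z^3 = 3^3 * e^(i*3*pi/2) = 27 * (cos(3*pi/2) + i*sin(3*pi/2))
Step 2: |z|^3 = 3^3 = 27
Step 3: The angle 3*pi/2 already lies in [0, 2*pi)
Step 4: cos(3*pi/2) = 0
Step 5: Re(z^3) = 27 * 0 = 0

0


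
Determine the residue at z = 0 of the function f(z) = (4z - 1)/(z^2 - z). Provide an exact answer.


Step 1: Q(z) = z^2 - z = (z)(z - 1)
Step 2: Q'(z) = 2z - 1
Step 3: Q'(0) = -1, P(0) = -1
Step 4: Res = P(0)/Q'(0) = -1/(-1) = 1

1


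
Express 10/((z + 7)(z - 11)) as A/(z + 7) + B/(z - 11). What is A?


Step 1: Multiply both sides by (z + 7) and set z = -7
Step 2: A = 10 / (-7 - 11)
Step 3: A = 10 / (-18)
Step 4: A = -5/9

-5/9


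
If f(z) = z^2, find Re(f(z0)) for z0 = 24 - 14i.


Step 1: z0 = 24 - 14i
Step 2: z0^2 = 24^2 - (-14)^2 - 672i
Step 3: real part = 576 - 196 = 380

380


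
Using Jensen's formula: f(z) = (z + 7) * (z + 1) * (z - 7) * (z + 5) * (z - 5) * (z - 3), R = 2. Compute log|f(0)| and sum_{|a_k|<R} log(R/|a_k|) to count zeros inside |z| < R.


Jensen's formula: (1/2pi)*integral log|f(Re^it)|dt = log|f(0)| + sum_{|a_k|<R} log(R/|a_k|)
Step 1: f(0) = 7 * 1 * (-7) * 5 * (-5) * (-3) = -3675
Step 2: log|f(0)| = log|-7| + log|-1| + log|7| + log|-5| + log|5| + log|3| = 8.2093
Step 3: Zeros inside |z| < 2: -1
Step 4: Jensen sum = log(2/1) = 0.6931
Step 5: n(R) = number of terms in the Jensen sum = count of zeros inside |z| < 2 = 1

1


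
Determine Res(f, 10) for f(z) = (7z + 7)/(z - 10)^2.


Step 1: Pole of order 2 at z = 10
Step 2: Res = lim d/dz [(z - 10)^2 * f(z)] as z -> 10
Step 3: (z - 10)^2 * f(z) = 7z + 7
Step 4: d/dz[7z + 7] = 7

7


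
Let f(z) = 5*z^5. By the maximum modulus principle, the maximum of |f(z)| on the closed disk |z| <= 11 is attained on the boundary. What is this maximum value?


Step 1: On |z| = 11, |f(z)| = 5 * |z|^5 = 5 * 11^5
Step 2: By maximum modulus principle, maximum is on boundary.
Step 3: Maximum = 5 * 161051 = 805255

805255


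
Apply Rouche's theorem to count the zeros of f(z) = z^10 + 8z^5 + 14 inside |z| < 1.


Step 1: On |z| = 1 the three terms have sizes |z^10| = 1^10 = 1, |8z^5| = 8*1^5 = 8, |14| = 14
Step 2: The dominant term is g(z) = 14; let h(z) = z^10 + 8z^5 so f = g + h
Step 3: On |z| = 1: |g| = 14 and |h| <= 1 + 8 = 9
Step 4: Since 14 > 9, |h| < |g| on |z| = 1, so by Rouche f has the same number of zeros as g inside |z| < 1
Step 5: g(z) = 14 is a nonzero constant with no zeros inside |z| < 1. Answer = 0

0


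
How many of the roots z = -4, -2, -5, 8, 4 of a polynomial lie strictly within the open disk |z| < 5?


Step 1: Check each root:
  z = -4: |-4| = 4 < 5
  z = -2: |-2| = 2 < 5
  z = -5: |-5| = 5 >= 5
  z = 8: |8| = 8 >= 5
  z = 4: |4| = 4 < 5
Step 2: Count = 3

3


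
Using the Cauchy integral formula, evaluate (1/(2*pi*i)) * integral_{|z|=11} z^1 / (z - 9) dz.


Step 1: f(z) = z^1, a = 9 is inside |z| = 11
Step 2: By Cauchy integral formula: (1/(2pi*i)) * integral = f(a)
Step 3: f(9) = 9^1 = 9

9


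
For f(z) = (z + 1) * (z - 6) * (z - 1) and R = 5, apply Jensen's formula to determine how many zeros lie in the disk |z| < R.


Jensen's formula: (1/2pi)*integral log|f(Re^it)|dt = log|f(0)| + sum_{|a_k|<R} log(R/|a_k|)
Step 1: f(0) = 1 * (-6) * (-1) = 6
Step 2: log|f(0)| = log|-1| + log|6| + log|1| = 1.7918
Step 3: Zeros inside |z| < 5: -1, 1
Step 4: Jensen sum = log(5/1) + log(5/1) = 3.2189
Step 5: n(R) = number of terms in the Jensen sum = count of zeros inside |z| < 5 = 2

2


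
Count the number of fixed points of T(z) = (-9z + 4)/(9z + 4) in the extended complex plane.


Step 1: Fixed points satisfy T(z) = z
Step 2: 9z^2 + 13z - 4 = 0
Step 3: Discriminant = 13^2 - 4*9*(-4) = 313
Step 4: Number of fixed points = 2

2


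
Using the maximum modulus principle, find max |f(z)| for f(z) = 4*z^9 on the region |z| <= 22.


Step 1: On |z| = 22, |f(z)| = 4 * |z|^9 = 4 * 22^9
Step 2: By maximum modulus principle, maximum is on boundary.
Step 3: Maximum = 4 * 1207269217792 = 4829076871168

4829076871168


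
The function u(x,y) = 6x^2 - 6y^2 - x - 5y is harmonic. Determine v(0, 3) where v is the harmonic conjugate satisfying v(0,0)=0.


Step 1: v_x = -u_y = 12y + 5
Step 2: v_y = u_x = 12x - 1
Step 3: v = 12xy + 5x - y + C
Step 4: v(0,0) = 0 => C = 0
Step 5: v(0, 3) = -3

-3


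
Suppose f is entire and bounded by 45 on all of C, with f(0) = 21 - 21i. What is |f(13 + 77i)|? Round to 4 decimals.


Step 1: By Liouville's theorem, a bounded entire function is constant.
Step 2: f(z) = f(0) = 21 - 21i for all z.
Step 3: |f(w)| = |21 - 21i| = sqrt(441 + 441)
Step 4: = 29.6985

29.6985


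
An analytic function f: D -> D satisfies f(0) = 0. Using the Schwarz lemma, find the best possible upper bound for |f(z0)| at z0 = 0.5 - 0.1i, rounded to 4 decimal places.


Step 1: Schwarz lemma: if f: D -> D is analytic with f(0) = 0, then |f(z)| <= |z| for all z in D, and this is sharp (f(z) = z).
Step 2: |z0|^2 = 0.5^2 + (-0.1)^2 = 0.26
Step 3: |z0| = sqrt(0.26) = 0.509902
Step 4: Best bound = |z0| = 0.5099

0.5099


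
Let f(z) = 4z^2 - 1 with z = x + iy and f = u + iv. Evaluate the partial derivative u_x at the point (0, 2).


Step 1: f(z) = 4(x+iy)^2 - 1
Step 2: u = 4(x^2 - y^2) - 1
Step 3: u_x = 8x + 0
Step 4: At (0, 2): u_x = 0 + 0 = 0

0


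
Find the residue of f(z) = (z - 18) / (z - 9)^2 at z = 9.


Step 1: Pole of order 2 at z = 9
Step 2: Res = lim d/dz [(z - 9)^2 * f(z)] as z -> 9
Step 3: (z - 9)^2 * f(z) = z - 18
Step 4: d/dz[z - 18] = 1

1


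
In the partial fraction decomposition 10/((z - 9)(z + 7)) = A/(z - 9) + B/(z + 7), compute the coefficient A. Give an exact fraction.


Step 1: Multiply both sides by (z - 9) and set z = 9
Step 2: A = 10 / (9 + 7)
Step 3: A = 10 / 16
Step 4: A = 5/8

5/8


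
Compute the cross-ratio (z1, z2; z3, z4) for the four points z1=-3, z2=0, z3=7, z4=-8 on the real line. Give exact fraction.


Step 1: (z1-z3)(z2-z4) = (-10) * 8 = -80
Step 2: (z1-z4)(z2-z3) = 5 * (-7) = -35
Step 3: Cross-ratio = 80/35 = 16/7

16/7


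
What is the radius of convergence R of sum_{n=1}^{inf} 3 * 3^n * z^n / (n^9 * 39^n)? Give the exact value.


Step 1: General term a_n = 3 * 3^n / (n^9 * 39^n)
Step 2: By the root test, |a_n|^(1/n) = 3^(1/n) * 3 / (n^(9/n) * 39) -> 3/39 as n -> infinity (since 3^(1/n) -> 1 and n^(9/n) -> 1)
Step 3: R = 1/lim|a_n|^(1/n) = 39/3 = 13

13


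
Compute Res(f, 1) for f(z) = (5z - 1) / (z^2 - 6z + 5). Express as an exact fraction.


Step 1: Q(z) = z^2 - 6z + 5 = (z - 1)(z - 5)
Step 2: Q'(z) = 2z - 6
Step 3: Q'(1) = -4, P(1) = 4
Step 4: Res = P(1)/Q'(1) = 4/(-4) = -1

-1


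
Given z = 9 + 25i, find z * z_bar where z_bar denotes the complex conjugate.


Step 1: conj(z) = 9 - 25i
Step 2: z * conj(z) = 9^2 + 25^2
Step 3: = 81 + 625 = 706

706


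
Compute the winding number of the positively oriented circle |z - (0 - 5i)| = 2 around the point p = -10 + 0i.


Step 1: Center c = (0, -5), radius = 2
Step 2: |p - c|^2 = (-10)^2 + 5^2 = 125
Step 3: r^2 = 4
Step 4: |p-c| > r so winding number = 0

0


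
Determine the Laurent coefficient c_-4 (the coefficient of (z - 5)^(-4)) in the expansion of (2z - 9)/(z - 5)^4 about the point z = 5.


Step 1: Write the numerator in powers of (z - 5): 2z - 9 = 2(z - 5) + (2*5 - 9) = 2(z - 5) + 1
Step 2: Divide by (z - 5)^4: f(z) = (z - 5)^(-4) + 2(z - 5)^(-3)
Step 3: This finite sum is the Laurent series of f about z = 5.
Step 4: Coefficient of (z - 5)^(-4) = 2*5 - 9 = 1

1


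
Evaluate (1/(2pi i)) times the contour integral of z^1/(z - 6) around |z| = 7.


Step 1: f(z) = z^1, a = 6 is inside |z| = 7
Step 2: By Cauchy integral formula: (1/(2pi*i)) * integral = f(a)
Step 3: f(6) = 6^1 = 6

6


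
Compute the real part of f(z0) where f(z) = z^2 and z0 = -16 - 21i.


Step 1: z0 = -16 - 21i
Step 2: z0^2 = (-16)^2 - (-21)^2 + 672i
Step 3: real part = 256 - 441 = -185

-185


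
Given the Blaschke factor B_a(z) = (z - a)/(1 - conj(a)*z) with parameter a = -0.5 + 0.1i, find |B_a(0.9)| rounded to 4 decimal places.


Step 1: Numerator z0 - a = 0.9 - (-0.5 + 0.1i) = 1.4 - 0.1i
Step 2: Denominator 1 - conj(a)*z0 = 1 - (-0.5 - 0.1i)*0.9 = 1.45 + 0.09i
Step 3: |z0 - a|^2 = 1.4^2 + (-0.1)^2 = 1.97; |1 - conj(a)*z0|^2 = 1.45^2 + 0.09^2 = 2.1106
Step 4: |B_a(0.9)| = sqrt(1.97 / 2.1106) = sqrt(0.933384)
Step 5: = 0.9661

0.9661


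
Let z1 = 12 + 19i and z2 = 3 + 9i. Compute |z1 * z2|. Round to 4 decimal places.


Step 1: |z1| = sqrt(12^2 + 19^2) = sqrt(505)
Step 2: |z2| = sqrt(3^2 + 9^2) = sqrt(90)
Step 3: |z1*z2| = |z1|*|z2| = sqrt(505) * sqrt(90) = sqrt(505 * 90) = sqrt(45450)
Step 4: = 213.1901

213.1901


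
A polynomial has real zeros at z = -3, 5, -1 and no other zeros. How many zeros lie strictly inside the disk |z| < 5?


Step 1: Check each root:
  z = -3: |-3| = 3 < 5
  z = 5: |5| = 5 >= 5
  z = -1: |-1| = 1 < 5
Step 2: Count = 2

2


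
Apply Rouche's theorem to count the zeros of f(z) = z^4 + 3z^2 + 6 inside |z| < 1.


Step 1: On |z| = 1 the three terms have sizes |z^4| = 1^4 = 1, |3z^2| = 3*1^2 = 3, |6| = 6
Step 2: The dominant term is g(z) = 6; let h(z) = z^4 + 3z^2 so f = g + h
Step 3: On |z| = 1: |g| = 6 and |h| <= 1 + 3 = 4
Step 4: Since 6 > 4, |h| < |g| on |z| = 1, so by Rouche f has the same number of zeros as g inside |z| < 1
Step 5: g(z) = 6 is a nonzero constant with no zeros inside |z| < 1. Answer = 0

0


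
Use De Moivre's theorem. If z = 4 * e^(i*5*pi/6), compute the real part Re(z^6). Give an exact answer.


Step 1: By De Moivre's theorem, z^6 = 4^6 * e^(i*6*5*pi/6) = 4096 * (cos(5*pi) + i*sin(5*pi))
Step 2: |z|^6 = 4^6 = 4096
Step 3: Reduce the angle mod 2*pi: 5*pi - 4*pi = pi
Step 4: cos(pi) = -1
Step 5: Re(z^6) = 4096 * (-1) = -4096

-4096


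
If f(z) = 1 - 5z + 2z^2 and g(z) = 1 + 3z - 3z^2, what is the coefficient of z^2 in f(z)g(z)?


Step 1: z^2 term in f*g comes from: (1)*(-3z^2) + (-5z)*(3z) + (2z^2)*(1)
Step 2: = -3 - 15 + 2
Step 3: = -16

-16


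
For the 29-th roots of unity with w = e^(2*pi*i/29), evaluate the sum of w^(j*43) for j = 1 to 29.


Step 1: The sum sum_{j=1}^{n} w^(k*j) equals n if n | k, else 0.
Step 2: Here n = 29, k = 43
Step 3: Does n divide k? 29 | 43 -> False
Step 4: Sum = 0

0


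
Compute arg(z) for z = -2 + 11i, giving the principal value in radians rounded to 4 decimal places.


Step 1: z = -2 + 11i
Step 2: arg(z) = atan2(11, -2)
Step 3: arg(z) = 1.7506

1.7506


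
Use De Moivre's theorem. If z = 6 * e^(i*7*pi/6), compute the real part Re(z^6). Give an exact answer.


Step 1: By De Moivre's theorem, z^6 = 6^6 * e^(i*6*7*pi/6) = 46656 * (cos(7*pi) + i*sin(7*pi))
Step 2: |z|^6 = 6^6 = 46656
Step 3: Reduce the angle mod 2*pi: 7*pi - 6*pi = pi
Step 4: cos(pi) = -1
Step 5: Re(z^6) = 46656 * (-1) = -46656

-46656


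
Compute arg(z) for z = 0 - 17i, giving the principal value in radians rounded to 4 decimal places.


Step 1: z = 0 - 17i
Step 2: arg(z) = atan2(-17, 0)
Step 3: arg(z) = -1.5708

-1.5708


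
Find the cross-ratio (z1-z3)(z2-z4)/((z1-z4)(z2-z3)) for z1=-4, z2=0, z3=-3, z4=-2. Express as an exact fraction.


Step 1: (z1-z3)(z2-z4) = (-1) * 2 = -2
Step 2: (z1-z4)(z2-z3) = (-2) * 3 = -6
Step 3: Cross-ratio = 2/6 = 1/3

1/3


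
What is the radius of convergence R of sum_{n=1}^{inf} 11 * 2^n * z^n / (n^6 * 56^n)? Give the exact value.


Step 1: General term a_n = 11 * 2^n / (n^6 * 56^n)
Step 2: By the root test, |a_n|^(1/n) = 11^(1/n) * 2 / (n^(6/n) * 56) -> 2/56 as n -> infinity (since 11^(1/n) -> 1 and n^(6/n) -> 1)
Step 3: R = 1/lim|a_n|^(1/n) = 56/2 = 28

28


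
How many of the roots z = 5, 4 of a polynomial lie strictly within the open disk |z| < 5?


Step 1: Check each root:
  z = 5: |5| = 5 >= 5
  z = 4: |4| = 4 < 5
Step 2: Count = 1

1


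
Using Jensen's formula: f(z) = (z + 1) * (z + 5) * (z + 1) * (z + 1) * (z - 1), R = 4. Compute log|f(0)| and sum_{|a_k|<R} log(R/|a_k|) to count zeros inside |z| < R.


Jensen's formula: (1/2pi)*integral log|f(Re^it)|dt = log|f(0)| + sum_{|a_k|<R} log(R/|a_k|)
Step 1: f(0) = 1 * 5 * 1 * 1 * (-1) = -5
Step 2: log|f(0)| = log|-1| + log|-5| + log|-1| + log|-1| + log|1| = 1.6094
Step 3: Zeros inside |z| < 4: -1, -1, -1, 1
Step 4: Jensen sum = log(4/1) + log(4/1) + log(4/1) + log(4/1) = 5.5452
Step 5: n(R) = number of terms in the Jensen sum = count of zeros inside |z| < 4 = 4

4


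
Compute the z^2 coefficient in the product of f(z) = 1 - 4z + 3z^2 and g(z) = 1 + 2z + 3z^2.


Step 1: z^2 term in f*g comes from: (1)*(3z^2) + (-4z)*(2z) + (3z^2)*(1)
Step 2: = 3 - 8 + 3
Step 3: = -2

-2


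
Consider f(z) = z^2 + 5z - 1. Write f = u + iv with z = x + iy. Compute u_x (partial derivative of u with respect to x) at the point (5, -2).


Step 1: f(z) = (x+iy)^2 + 5(x+iy) - 1
Step 2: u = (x^2 - y^2) + 5x - 1
Step 3: u_x = 2x + 5
Step 4: At (5, -2): u_x = 10 + 5 = 15

15


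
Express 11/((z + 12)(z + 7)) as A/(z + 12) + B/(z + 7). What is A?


Step 1: Multiply both sides by (z + 12) and set z = -12
Step 2: A = 11 / (-12 + 7)
Step 3: A = 11 / (-5)
Step 4: A = -11/5

-11/5


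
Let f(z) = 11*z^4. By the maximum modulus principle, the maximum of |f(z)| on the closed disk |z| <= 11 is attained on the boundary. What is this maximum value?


Step 1: On |z| = 11, |f(z)| = 11 * |z|^4 = 11 * 11^4
Step 2: By maximum modulus principle, maximum is on boundary.
Step 3: Maximum = 11 * 14641 = 161051

161051


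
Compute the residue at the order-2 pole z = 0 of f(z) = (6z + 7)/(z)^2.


Step 1: Pole of order 2 at z = 0
Step 2: Res = lim d/dz [(z)^2 * f(z)] as z -> 0
Step 3: (z)^2 * f(z) = 6z + 7
Step 4: d/dz[6z + 7] = 6

6


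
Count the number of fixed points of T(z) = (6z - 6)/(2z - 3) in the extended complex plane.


Step 1: Fixed points satisfy T(z) = z
Step 2: 2z^2 - 9z + 6 = 0
Step 3: Discriminant = (-9)^2 - 4*2*6 = 33
Step 4: Number of fixed points = 2

2


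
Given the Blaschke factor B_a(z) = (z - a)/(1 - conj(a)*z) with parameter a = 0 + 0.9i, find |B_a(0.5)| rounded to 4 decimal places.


Step 1: Numerator z0 - a = 0.5 - (0 + 0.9i) = 0.5 - 0.9i
Step 2: Denominator 1 - conj(a)*z0 = 1 - (0 - 0.9i)*0.5 = 1 + 0.45i
Step 3: |z0 - a|^2 = 0.5^2 + (-0.9)^2 = 1.06; |1 - conj(a)*z0|^2 = 1^2 + 0.45^2 = 1.2025
Step 4: |B_a(0.5)| = sqrt(1.06 / 1.2025) = sqrt(0.881497)
Step 5: = 0.9389

0.9389


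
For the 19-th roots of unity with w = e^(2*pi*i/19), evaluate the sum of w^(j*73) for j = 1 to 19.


Step 1: The sum sum_{j=1}^{n} w^(k*j) equals n if n | k, else 0.
Step 2: Here n = 19, k = 73
Step 3: Does n divide k? 19 | 73 -> False
Step 4: Sum = 0

0


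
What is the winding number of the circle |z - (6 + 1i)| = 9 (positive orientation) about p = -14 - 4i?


Step 1: Center c = (6, 1), radius = 9
Step 2: |p - c|^2 = (-20)^2 + (-5)^2 = 425
Step 3: r^2 = 81
Step 4: |p-c| > r so winding number = 0

0


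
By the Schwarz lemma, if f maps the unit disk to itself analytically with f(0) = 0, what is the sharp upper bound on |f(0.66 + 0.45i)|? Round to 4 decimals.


Step 1: Schwarz lemma: if f: D -> D is analytic with f(0) = 0, then |f(z)| <= |z| for all z in D, and this is sharp (f(z) = z).
Step 2: |z0|^2 = 0.66^2 + 0.45^2 = 0.6381
Step 3: |z0| = sqrt(0.6381) = 0.798812
Step 4: Best bound = |z0| = 0.7988

0.7988


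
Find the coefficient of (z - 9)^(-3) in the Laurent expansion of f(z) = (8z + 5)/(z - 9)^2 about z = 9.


Step 1: Write the numerator in powers of (z - 9): 8z + 5 = 8(z - 9) + (8*9 + 5) = 8(z - 9) + 77
Step 2: Divide by (z - 9)^2: f(z) = 77(z - 9)^(-2) + 8(z - 9)^(-1)
Step 3: This finite sum is the Laurent series of f about z = 9.
Step 4: Only the powers -2 and -1 appear, so the coefficient of (z - 9)^(-3) = 0

0
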